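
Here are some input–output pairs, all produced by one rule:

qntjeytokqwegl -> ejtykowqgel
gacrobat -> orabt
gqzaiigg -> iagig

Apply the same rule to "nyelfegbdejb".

flgedbjeb

The rule is to delete the first 3 characters, then swap each adjacent pair of characters (1↔2, 3↔4, ...).
Working it through for "nyelfegbdejb": intermediate "lfegbdejb", final "flgedbjeb".
(Check on "qntjeytokqwegl": → "jeytokqwegl" → "ejtykowqgel" ✓)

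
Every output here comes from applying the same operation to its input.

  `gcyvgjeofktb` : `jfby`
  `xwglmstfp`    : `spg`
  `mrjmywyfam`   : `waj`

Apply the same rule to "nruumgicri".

What's happening: keep one character in every 3, starting at position 3 (positions 3rd, 6th, 9th, ...), then move the first character to the end.
Doing the same to "nruumgicri": "gru".
(Check on "gcyvgjeofktb": → "yjfb" → "jfby" ✓)

gru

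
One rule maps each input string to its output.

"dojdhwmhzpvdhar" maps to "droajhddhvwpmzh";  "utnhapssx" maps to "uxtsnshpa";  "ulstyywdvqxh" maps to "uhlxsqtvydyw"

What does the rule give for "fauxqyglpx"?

fxapulxgqy

Looking at the pairs, the operation is to take characters alternately from the front and the back (1st, last, 2nd, 2nd-last, ...).
Doing the same to "fauxqyglpx": "fxapulxgqy".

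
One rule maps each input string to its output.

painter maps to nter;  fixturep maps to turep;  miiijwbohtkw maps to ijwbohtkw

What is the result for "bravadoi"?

vadoi

The transformation: delete the first 3 characters.
"bravadoi" → "vadoi".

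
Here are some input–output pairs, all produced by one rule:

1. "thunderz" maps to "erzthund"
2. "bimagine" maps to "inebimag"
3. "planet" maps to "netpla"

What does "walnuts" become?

The rule is to move the last 3 characters to the front (rotate right by 3).
Doing the same to "walnuts": "utswaln".

utswaln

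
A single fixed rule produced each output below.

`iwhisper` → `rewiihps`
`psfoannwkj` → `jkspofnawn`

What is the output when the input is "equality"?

ytqeauil

What's happening: move the last 2 characters to the front (rotate right by 2), then swap each adjacent pair of characters (1↔2, 3↔4, ...).
"equality" → "tyequali" → "ytqeauil".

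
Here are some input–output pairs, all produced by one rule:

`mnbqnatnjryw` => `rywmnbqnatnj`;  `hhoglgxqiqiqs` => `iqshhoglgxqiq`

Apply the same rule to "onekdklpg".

lpgonekdk

What's happening: move the last 3 characters to the front (rotate right by 3).
Doing the same to "onekdklpg": "lpgonekdk".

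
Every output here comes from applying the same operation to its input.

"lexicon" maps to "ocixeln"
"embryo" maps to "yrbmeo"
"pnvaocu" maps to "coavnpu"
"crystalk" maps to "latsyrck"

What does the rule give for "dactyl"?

What's happening: reverse the string, then move the first character to the end.
Starting from "dactyl": after the first operation, "lytcad"; after the second, "ytcadl".

ytcadl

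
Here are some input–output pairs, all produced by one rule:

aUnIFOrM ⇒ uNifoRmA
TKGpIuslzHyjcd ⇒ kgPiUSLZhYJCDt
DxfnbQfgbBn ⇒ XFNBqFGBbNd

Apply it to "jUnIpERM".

The transformation: move the first character to the end, then flip the case of every letter.
Starting from "jUnIpERM": after the first operation, "UnIpERMj"; after the second, "uNiPermJ".

uNiPermJ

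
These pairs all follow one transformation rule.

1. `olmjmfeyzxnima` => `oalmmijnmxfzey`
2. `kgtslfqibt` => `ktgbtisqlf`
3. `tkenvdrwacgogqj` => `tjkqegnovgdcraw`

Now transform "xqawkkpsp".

xpqsapwkk

Each output is the input with this applied: take characters alternately from the front and the back (1st, last, 2nd, 2nd-last, ...).
On "xqawkkpsp" that produces "xpqsapwkk".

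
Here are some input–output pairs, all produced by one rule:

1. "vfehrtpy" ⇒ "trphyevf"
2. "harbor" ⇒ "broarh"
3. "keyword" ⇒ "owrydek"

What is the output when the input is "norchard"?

Rule — move the last 3 characters to the front (rotate right by 3), then take characters alternately from the front and the back (1st, last, 2nd, 2nd-last, ...).
Working it through for "norchard": intermediate "ardnorch", final "ahrcdrno".

ahrcdrno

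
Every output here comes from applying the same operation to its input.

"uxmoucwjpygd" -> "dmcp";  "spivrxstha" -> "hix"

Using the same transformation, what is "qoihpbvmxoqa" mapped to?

aibx

The transformation: keep one character in every 3, starting at position 3 (positions 3rd, 6th, 9th, ...), then move the last character to the front.
On "qoihpbvmxoqa": the first step gives "ibxa", and the second then gives "aibx".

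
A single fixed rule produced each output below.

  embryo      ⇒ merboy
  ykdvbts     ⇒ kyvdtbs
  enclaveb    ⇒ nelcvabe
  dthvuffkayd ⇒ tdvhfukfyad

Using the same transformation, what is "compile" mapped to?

ocpmlie

The rule is to swap each adjacent pair of characters (1↔2, 3↔4, ...).
On "compile" that produces "ocpmlie".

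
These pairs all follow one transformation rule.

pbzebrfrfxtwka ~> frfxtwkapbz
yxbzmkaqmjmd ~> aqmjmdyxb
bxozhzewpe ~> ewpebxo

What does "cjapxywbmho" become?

wbmhocja

Each output is the input with this applied: move the first 3 characters to the end (rotate left by 3), then delete the first 3 characters.
On "cjapxywbmho": the first step gives "pxywbmhocja", and the second then gives "wbmhocja".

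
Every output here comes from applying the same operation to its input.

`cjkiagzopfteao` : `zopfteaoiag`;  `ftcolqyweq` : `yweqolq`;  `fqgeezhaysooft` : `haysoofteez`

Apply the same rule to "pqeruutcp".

tcpruu

What's happening: delete the first 3 characters, then move the first 3 characters to the end (rotate left by 3).
On "pqeruutcp": the first step gives "ruutcp", and the second then gives "tcpruu".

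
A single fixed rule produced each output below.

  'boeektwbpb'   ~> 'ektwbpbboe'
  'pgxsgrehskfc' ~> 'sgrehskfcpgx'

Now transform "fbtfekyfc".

The pattern: move the first 3 characters to the end (rotate left by 3).
Doing the same to "fbtfekyfc": "fekyfcfbt".

fekyfcfbt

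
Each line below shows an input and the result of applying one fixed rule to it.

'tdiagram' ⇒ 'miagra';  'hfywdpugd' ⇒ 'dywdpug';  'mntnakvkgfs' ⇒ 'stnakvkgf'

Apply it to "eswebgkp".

pwebgk

Looking at the pairs, the operation is to delete the first 2 characters, then move the last character to the front.
Applying both steps to "eswebgkp": "webgkp", then "pwebgk".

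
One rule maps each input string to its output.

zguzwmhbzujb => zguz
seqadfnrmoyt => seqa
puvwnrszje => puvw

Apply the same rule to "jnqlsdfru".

jnql

The transformation: keep only the first 4 characters.
Doing the same to "jnqlsdfru": "jnql".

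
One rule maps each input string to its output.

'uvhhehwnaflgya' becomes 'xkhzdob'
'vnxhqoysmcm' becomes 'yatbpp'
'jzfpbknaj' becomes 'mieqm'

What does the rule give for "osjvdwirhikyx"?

The pattern: shift every letter 3 places forward in the alphabet (wrapping around), then keep every other character starting from the first (positions 1st, 3rd, 5th, ...).
"osjvdwirhikyx" → "rvmygzluklnba" → "rmglkna".

rmglkna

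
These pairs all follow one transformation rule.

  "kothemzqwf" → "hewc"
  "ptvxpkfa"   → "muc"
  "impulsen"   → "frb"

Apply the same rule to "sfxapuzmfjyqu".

Looking at the pairs, the operation is to shift every letter 3 places backward in the alphabet (wrapping around), then keep one character in every 3, starting at position 1 (positions 1st, 4th, 7th, ...).
So "sfxapuzmfjyqu" becomes "pxwgr".

pxwgr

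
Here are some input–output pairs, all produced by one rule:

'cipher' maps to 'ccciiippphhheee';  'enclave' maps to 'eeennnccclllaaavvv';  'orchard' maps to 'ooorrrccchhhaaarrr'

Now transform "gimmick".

Each output is the input with this applied: repeat every character 3 times, then delete the last 3 characters.
On "gimmick": the first step gives "gggiiimmmmmmiiiccckkk", and the second then gives "gggiiimmmmmmiiiccc".

gggiiimmmmmmiiiccc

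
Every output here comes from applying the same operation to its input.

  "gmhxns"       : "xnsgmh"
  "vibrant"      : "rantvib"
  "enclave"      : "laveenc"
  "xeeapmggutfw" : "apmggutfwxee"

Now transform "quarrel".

Rule — move the first 3 characters to the end (rotate left by 3).
Applying that to "quarrel" gives "rrelqua".

rrelqua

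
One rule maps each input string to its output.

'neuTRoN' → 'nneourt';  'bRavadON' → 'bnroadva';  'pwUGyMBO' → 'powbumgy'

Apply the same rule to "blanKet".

What's happening: take characters alternately from the front and the back (1st, last, 2nd, 2nd-last, ...), then convert every letter to lowercase.
On "blanKet": the first step gives "btleaKn", and the second then gives "btleakn".

btleakn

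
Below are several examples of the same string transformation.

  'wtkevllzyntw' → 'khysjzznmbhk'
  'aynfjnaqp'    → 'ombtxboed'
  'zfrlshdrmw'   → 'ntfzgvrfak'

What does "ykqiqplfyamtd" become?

myewedztmoahr

Looking at the pairs, the operation is to shift every letter 12 places backward in the alphabet (wrapping around).
Applying that to "ykqiqplfyamtd" gives "myewedztmoahr".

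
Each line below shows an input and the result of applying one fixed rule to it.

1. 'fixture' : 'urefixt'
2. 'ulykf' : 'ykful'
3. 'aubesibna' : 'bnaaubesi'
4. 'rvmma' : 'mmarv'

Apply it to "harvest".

estharv

In each case the input is transformed by: move the last 3 characters to the front (rotate right by 3).
Applying that to "harvest" gives "estharv".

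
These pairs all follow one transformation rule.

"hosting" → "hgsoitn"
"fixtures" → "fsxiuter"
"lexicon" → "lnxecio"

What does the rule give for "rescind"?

rdseicn

The transformation: move the last character to the front, then swap each adjacent pair of characters (1↔2, 3↔4, ...).
Working it through for "rescind": intermediate "drescin", final "rdseicn".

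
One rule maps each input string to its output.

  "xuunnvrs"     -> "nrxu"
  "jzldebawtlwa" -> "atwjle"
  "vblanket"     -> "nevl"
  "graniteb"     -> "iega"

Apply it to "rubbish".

ihrb

The pattern: keep every other character starting from the first (positions 1st, 3rd, 5th, ...), then swap the front and back halves of the string.
So "rubbish" becomes "ihrb".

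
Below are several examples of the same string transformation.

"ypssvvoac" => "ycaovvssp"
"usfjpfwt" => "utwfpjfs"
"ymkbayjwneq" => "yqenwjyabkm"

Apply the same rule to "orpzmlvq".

Rule — move the first character to the end, then reverse the string.
Starting from "orpzmlvq": after the first operation, "rpzmlvqo"; after the second, "oqvlmzpr".

oqvlmzpr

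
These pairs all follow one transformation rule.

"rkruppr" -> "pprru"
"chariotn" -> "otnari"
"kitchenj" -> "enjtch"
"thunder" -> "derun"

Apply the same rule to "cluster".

What's happening: delete the first 2 characters, then move the last 3 characters to the front (rotate right by 3).
Applying that to "cluster" gives "terus".

terus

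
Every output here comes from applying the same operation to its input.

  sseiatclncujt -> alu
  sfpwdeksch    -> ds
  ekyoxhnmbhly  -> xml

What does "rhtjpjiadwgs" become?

pag

The transformation: delete the first 2 characters, then keep one character in every 3, starting at position 3 (positions 3rd, 6th, 9th, ...).
Starting from "rhtjpjiadwgs": after the first operation, "tjpjiadwgs"; after the second, "pag".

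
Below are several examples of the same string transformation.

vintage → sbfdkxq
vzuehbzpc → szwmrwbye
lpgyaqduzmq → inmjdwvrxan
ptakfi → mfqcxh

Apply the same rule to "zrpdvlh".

What's happening: shift every letter 3 places backward in the alphabet (wrapping around), then take characters alternately from the front and the back (1st, last, 2nd, 2nd-last, ...).
Starting from "zrpdvlh": after the first operation, "womasie"; after the second, "weoimsa".

weoimsa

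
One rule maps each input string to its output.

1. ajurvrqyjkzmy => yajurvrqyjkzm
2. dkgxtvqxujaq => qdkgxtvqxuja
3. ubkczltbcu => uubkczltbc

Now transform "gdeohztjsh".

Looking at the pairs, the operation is to move the last character to the front.
Doing the same to "gdeohztjsh": "hgdeohztjs".

hgdeohztjs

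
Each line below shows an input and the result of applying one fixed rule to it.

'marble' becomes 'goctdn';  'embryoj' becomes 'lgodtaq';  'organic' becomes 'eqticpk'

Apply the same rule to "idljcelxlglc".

ekfnlegnznin

The transformation: shift every letter 2 places forward in the alphabet (wrapping around), then move the last character to the front.
"idljcelxlglc" → "ekfnlegnznin".
(Check on "marble": → "octdng" → "goctdn" ✓)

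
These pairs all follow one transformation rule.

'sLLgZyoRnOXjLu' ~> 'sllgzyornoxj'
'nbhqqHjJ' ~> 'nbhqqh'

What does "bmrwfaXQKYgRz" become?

Looking at the pairs, the operation is to delete the last 2 characters, then convert every letter to lowercase.
Working it through for "bmrwfaXQKYgRz": intermediate "bmrwfaXQKYg", final "bmrwfaxqkyg".

bmrwfaxqkyg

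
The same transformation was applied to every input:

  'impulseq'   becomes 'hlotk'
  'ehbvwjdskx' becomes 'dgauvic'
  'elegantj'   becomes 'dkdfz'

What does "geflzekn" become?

Each output is the input with this applied: delete the last 3 characters, then shift every letter 1 place backward in the alphabet (wrapping around).
Applying that to "geflzekn" gives "fdeky".

fdeky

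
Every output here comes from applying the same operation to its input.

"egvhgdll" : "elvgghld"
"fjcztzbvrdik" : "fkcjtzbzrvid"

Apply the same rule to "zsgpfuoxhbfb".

zbgsfpouhxfb

Looking at the pairs, the operation is to move the last character to the front, then swap each adjacent pair of characters (1↔2, 3↔4, ...).
"zsgpfuoxhbfb" → "zbgsfpouhxfb".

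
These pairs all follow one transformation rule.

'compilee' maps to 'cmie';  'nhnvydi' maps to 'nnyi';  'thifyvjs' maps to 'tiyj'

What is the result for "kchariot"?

khro

The rule is to keep every other character starting from the first (positions 1st, 3rd, 5th, ...).
"kchariot" → "khro".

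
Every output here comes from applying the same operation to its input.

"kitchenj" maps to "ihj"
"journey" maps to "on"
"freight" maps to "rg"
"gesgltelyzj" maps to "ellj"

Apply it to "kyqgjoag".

What's happening: keep one character in every 3, starting at position 2 (positions 2nd, 5th, 8th, ...).
For "kyqgjoag" the result is "yjg".

yjg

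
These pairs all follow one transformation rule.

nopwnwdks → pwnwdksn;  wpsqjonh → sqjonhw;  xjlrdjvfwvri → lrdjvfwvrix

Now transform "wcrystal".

What's happening: move the first character to the end, then delete the first character.
Starting from "wcrystal": after the first operation, "crystalw"; after the second, "rystalw".

rystalw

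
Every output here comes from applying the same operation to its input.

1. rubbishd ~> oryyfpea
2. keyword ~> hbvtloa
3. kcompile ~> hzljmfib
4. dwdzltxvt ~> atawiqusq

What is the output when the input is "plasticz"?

mixpqfzw

Rule — shift every letter 3 places backward in the alphabet (wrapping around).
Doing the same to "plasticz": "mixpqfzw".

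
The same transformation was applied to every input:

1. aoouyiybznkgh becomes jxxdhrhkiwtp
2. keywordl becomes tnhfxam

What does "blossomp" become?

kuxbbxv

Rule — delete the last character, then shift every letter 9 places forward in the alphabet (wrapping around).
Starting from "blossomp": after the first operation, "blossom"; after the second, "kuxbbxv".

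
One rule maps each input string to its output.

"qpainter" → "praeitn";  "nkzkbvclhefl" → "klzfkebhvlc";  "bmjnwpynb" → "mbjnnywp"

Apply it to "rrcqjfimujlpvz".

rzcvqpjlfjium

The rule is to delete the first character, then take characters alternately from the front and the back (1st, last, 2nd, 2nd-last, ...).
So "rrcqjfimujlpvz" becomes "rzcvqpjlfjium".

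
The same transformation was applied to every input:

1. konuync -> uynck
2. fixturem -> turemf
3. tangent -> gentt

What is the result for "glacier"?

What's happening: move the first 3 characters to the end (rotate left by 3), then delete the last 2 characters.
On "glacier" that produces "cierg".

cierg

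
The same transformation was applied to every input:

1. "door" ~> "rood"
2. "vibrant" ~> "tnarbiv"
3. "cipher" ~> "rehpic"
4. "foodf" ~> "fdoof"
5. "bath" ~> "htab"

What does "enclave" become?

Each output is the input with this applied: reverse the string.
On "enclave" that produces "evalcne".

evalcne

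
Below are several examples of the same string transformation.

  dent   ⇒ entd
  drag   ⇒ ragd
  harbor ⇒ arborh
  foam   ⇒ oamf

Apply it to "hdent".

denth

Rule — move the first character to the end.
For "hdent" the result is "denth".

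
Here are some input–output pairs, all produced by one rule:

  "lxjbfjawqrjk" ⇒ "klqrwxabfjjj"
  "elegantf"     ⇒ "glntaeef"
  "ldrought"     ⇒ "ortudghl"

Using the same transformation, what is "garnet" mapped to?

What's happening: sort the characters into alphabetical order, then swap the front and back halves of the string.
On "garnet": the first step gives "aegnrt", and the second then gives "nrtaeg".

nrtaeg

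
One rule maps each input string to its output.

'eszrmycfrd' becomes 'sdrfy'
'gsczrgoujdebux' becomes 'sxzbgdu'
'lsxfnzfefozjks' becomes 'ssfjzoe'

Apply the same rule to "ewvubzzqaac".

Looking at the pairs, the operation is to keep every other character starting from the second (positions 2nd, 4th, 6th, ...), then take characters alternately from the front and the back (1st, last, 2nd, 2nd-last, ...).
So "ewvubzzqaac" becomes "wauqz".

wauqz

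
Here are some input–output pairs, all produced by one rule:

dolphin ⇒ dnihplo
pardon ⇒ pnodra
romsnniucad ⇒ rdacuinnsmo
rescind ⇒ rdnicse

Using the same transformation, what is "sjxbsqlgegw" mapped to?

The rule is to reverse the string, then move the last character to the front.
Applying both steps to "sjxbsqlgegw": "wgeglqsbxjs", then "swgeglqsbxj".

swgeglqsbxj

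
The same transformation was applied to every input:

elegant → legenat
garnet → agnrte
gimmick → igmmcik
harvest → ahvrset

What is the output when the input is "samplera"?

aspmelar

The transformation: swap each adjacent pair of characters (1↔2, 3↔4, ...).
So "samplera" becomes "aspmelar".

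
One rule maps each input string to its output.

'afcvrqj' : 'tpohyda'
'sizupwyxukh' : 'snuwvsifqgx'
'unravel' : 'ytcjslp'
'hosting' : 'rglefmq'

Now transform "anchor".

fmpyla

Each output is the input with this applied: shift every letter 2 places backward in the alphabet (wrapping around), then move the first 3 characters to the end (rotate left by 3).
On "anchor": the first step gives "ylafmp", and the second then gives "fmpyla".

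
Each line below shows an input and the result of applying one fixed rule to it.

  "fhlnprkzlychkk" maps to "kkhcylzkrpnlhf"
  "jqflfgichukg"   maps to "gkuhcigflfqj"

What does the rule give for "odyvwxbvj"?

jvbxwvydo

In each case the input is transformed by: reverse the string.
"odyvwxbvj" → "jvbxwvydo".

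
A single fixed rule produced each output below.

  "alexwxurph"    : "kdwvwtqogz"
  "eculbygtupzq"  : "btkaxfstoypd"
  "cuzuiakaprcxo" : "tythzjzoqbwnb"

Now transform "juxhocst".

In each case the input is transformed by: shift every letter 1 place backward in the alphabet (wrapping around), then move the first character to the end.
Doing the same to "juxhocst": "twgnbrsi".

twgnbrsi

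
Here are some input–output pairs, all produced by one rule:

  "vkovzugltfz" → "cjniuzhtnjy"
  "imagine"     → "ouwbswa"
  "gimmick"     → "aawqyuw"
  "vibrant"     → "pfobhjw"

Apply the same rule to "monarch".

bofqvac

Looking at the pairs, the operation is to move the first 2 characters to the end (rotate left by 2), then shift every letter 12 places backward in the alphabet (wrapping around).
Applying both steps to "monarch": "narchmo", then "bofqvac".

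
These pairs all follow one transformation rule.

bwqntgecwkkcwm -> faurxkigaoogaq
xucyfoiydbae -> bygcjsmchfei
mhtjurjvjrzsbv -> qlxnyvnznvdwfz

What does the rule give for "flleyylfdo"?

jppiccpjhs

Rule — shift every letter 4 places forward in the alphabet (wrapping around).
For "flleyylfdo" the result is "jppiccpjhs".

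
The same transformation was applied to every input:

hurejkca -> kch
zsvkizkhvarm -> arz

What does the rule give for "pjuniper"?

pep

Rule — swap the first and last characters, then keep only the last 3 characters.
"pjuniper" → "rjunipep" → "pep".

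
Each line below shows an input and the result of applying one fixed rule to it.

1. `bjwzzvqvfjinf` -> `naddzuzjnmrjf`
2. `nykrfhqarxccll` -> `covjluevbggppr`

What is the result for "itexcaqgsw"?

Each output is the input with this applied: shift every letter 4 places forward in the alphabet (wrapping around), then move the first character to the end.
On "itexcaqgsw": the first step gives "mxibgeukwa", and the second then gives "xibgeukwam".

xibgeukwam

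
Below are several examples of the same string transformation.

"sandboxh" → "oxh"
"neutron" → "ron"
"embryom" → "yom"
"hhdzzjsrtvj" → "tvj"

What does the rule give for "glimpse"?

pse

The rule is to keep only the last 3 characters.
So "glimpse" becomes "pse".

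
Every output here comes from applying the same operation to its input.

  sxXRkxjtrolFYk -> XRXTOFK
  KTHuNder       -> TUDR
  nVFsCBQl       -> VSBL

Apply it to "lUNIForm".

The transformation: keep every other character starting from the second (positions 2nd, 4th, 6th, ...), then convert every letter to uppercase.
On "lUNIForm": the first step gives "UIom", and the second then gives "UIOM".

UIOM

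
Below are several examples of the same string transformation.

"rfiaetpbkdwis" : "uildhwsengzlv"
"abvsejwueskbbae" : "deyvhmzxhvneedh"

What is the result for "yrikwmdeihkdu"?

bulnzpghlkngx

In each case the input is transformed by: shift every letter 3 places forward in the alphabet (wrapping around).
Doing the same to "yrikwmdeihkdu": "bulnzpghlkngx".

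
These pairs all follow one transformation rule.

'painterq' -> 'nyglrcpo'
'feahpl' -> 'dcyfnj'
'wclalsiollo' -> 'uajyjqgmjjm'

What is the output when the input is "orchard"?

Rule — shift every letter 2 places backward in the alphabet (wrapping around).
For "orchard" the result is "mpafypb".

mpafypb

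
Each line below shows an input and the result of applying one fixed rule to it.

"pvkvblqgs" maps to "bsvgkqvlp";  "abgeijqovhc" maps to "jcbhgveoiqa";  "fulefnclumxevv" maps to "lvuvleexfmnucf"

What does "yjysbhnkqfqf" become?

nfjqyfsqbkhy

What's happening: take characters alternately from the front and the back (1st, last, 2nd, 2nd-last, ...), then swap the first and last characters.
Working it through for "yjysbhnkqfqf": intermediate "yfjqyfsqbkhn", final "nfjqyfsqbkhy".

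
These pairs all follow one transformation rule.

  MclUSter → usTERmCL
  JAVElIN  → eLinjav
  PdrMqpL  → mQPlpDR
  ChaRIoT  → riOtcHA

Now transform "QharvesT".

The pattern: flip the case of every letter, then move the first 3 characters to the end (rotate left by 3).
On "QharvesT": the first step gives "qHARVESt", and the second then gives "RVEStqHA".

RVEStqHA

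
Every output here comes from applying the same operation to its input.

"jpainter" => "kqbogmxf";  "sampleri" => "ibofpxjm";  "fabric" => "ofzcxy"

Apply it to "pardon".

alkmxo

Rule — shift every letter 3 places backward in the alphabet (wrapping around), then swap the front and back halves of the string.
Applying both steps to "pardon": "mxoalk", then "alkmxo".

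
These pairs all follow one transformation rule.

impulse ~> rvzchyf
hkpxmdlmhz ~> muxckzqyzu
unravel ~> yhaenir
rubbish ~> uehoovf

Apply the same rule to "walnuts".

The pattern: shift every letter 13 places forward in the alphabet (wrapping around) — i.e. ROT13, then move the last character to the front.
Starting from "walnuts": after the first operation, "jnyahgf"; after the second, "fjnyahg".
(Check on "unravel": → "haeniry" → "yhaenir" ✓)

fjnyahg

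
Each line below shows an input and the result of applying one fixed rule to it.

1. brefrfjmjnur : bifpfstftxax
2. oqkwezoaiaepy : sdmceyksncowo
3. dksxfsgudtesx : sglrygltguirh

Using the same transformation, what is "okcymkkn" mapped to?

yybcyqma

Looking at the pairs, the operation is to shift every letter 12 places backward in the alphabet (wrapping around), then move the last 3 characters to the front (rotate right by 3).
"okcymkkn" → "cyqmayyb" → "yybcyqma".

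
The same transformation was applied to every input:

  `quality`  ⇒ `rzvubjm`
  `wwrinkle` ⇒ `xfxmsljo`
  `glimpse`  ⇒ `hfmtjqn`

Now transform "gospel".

hmpftq

The rule is to take characters alternately from the front and the back (1st, last, 2nd, 2nd-last, ...), then shift every letter 1 place forward in the alphabet (wrapping around).
On "gospel": the first step gives "gloesp", and the second then gives "hmpftq".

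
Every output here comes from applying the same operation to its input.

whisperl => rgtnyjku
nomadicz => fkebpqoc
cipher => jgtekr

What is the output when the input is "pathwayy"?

ycaarcvj

What's happening: swap the front and back halves of the string, then shift every letter 2 places forward in the alphabet (wrapping around).
For "pathwayy", step one produces "wayypath"; step two turns that into "ycaarcvj".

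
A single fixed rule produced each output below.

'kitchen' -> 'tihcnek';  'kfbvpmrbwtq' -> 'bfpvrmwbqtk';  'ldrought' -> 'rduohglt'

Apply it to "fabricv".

bairvcf

What's happening: move the first character to the end, then swap each adjacent pair of characters (1↔2, 3↔4, ...).
Applying both steps to "fabricv": "abricvf", then "bairvcf".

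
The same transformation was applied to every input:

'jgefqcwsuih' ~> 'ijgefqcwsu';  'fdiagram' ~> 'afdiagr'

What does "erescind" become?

The pattern: delete the last character, then move the last character to the front.
For "erescind", step one produces "erescin"; step two turns that into "neresci".

neresci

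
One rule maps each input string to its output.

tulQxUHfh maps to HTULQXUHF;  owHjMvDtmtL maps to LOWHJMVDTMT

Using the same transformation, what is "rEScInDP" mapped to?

PRESCIND

Each output is the input with this applied: move the last character to the front, then convert every letter to uppercase.
On "rEScInDP": the first step gives "PrEScInD", and the second then gives "PRESCIND".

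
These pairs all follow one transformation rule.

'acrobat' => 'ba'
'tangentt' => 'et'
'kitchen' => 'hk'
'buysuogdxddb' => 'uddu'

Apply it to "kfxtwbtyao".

wyk

In each case the input is transformed by: move the first 2 characters to the end (rotate left by 2), then keep one character in every 3, starting at position 3 (positions 3rd, 6th, 9th, ...).
Applying both steps to "kfxtwbtyao": "xtwbtyaokf", then "wyk".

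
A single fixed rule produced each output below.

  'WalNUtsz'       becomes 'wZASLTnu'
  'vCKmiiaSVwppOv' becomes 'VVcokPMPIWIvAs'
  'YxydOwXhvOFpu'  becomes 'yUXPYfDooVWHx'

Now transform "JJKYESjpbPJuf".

Rule — take characters alternately from the front and the back (1st, last, 2nd, 2nd-last, ...), then flip the case of every letter.
For "JJKYESjpbPJuf", step one produces "JfJuKJYPEbSpj"; step two turns that into "jFjUkjypeBsPJ".

jFjUkjypeBsPJ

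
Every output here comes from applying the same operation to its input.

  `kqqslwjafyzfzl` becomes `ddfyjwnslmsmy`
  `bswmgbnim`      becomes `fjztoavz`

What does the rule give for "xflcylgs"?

syplytf

In each case the input is transformed by: shift every letter 13 places forward in the alphabet (wrapping around) — i.e. ROT13, then delete the first character.
Doing the same to "xflcylgs": "syplytf".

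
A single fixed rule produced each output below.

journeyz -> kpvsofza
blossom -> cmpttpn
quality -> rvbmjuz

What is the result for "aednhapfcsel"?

bfeoibqgdtfm

The transformation: shift every letter 1 place forward in the alphabet (wrapping around).
So "aednhapfcsel" becomes "bfeoibqgdtfm".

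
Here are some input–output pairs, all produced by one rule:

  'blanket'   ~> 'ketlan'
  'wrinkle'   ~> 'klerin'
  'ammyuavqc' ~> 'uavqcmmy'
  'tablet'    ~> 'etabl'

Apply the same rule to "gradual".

ualrad

What's happening: delete the first character, then move the first 3 characters to the end (rotate left by 3).
Doing the same to "gradual": "ualrad".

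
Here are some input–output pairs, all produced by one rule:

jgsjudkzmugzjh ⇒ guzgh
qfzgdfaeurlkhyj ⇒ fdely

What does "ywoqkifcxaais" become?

Rule — keep one character in every 3, starting at position 2 (positions 2nd, 5th, 8th, ...).
Doing the same to "ywoqkifcxaais": "wkca".

wkca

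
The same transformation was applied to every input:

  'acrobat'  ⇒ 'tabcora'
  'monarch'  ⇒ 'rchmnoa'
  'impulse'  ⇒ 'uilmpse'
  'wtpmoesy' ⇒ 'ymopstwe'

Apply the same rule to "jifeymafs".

yeffijmsa

Looking at the pairs, the operation is to sort the characters into alphabetical order, then swap the first and last characters.
For "jifeymafs", step one produces "aeffijmsy"; step two turns that into "yeffijmsa".
(Check on "acrobat": → "aabcort" → "tabcora" ✓)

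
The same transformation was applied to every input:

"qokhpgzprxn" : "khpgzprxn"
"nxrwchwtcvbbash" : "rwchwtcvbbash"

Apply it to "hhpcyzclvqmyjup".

Rule — delete the first 2 characters.
Applying that to "hhpcyzclvqmyjup" gives "pcyzclvqmyjup".

pcyzclvqmyjup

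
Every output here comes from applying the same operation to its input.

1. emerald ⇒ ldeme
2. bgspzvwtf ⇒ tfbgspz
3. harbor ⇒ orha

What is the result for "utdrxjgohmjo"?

The pattern: move the last 2 characters to the front (rotate right by 2), then delete the last 2 characters.
Doing the same to "utdrxjgohmjo": "joutdrxjgo".

joutdrxjgo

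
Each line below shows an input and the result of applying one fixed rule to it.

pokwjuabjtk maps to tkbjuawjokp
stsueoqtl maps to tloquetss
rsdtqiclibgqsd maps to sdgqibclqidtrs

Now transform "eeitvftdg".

dgfttveie

Each output is the input with this applied: reverse the string, then swap each adjacent pair of characters (1↔2, 3↔4, ...).
On "eeitvftdg": the first step gives "gdtfvtiee", and the second then gives "dgfttveie".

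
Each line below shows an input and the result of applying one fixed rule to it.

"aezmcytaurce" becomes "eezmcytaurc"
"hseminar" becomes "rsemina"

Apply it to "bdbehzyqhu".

udbehzyqh

Rule — delete the first character, then move the last character to the front.
For "bdbehzyqhu", step one produces "dbehzyqhu"; step two turns that into "udbehzyqh".
(Check on "hseminar": → "seminar" → "rsemina" ✓)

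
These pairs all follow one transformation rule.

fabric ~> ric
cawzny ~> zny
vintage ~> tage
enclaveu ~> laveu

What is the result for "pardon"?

don

Each output is the input with this applied: delete the first 3 characters.
Doing the same to "pardon": "don".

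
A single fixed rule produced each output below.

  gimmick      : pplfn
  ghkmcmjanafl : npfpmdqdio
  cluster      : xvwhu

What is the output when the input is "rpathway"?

The rule is to shift every letter 3 places forward in the alphabet (wrapping around), then delete the first 2 characters.
For "rpathway", step one produces "usdwkzdb"; step two turns that into "dwkzdb".
(Check on "ghkmcmjanafl": → "jknpfpmdqdio" → "npfpmdqdio" ✓)

dwkzdb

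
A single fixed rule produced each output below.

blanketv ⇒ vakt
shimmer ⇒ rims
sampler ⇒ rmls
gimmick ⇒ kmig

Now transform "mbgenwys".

The rule is to swap the first and last characters, then keep every other character starting from the first (positions 1st, 3rd, 5th, ...).
On "mbgenwys": the first step gives "sbgenwym", and the second then gives "sgny".
(Check on "sampler": → "ramples" → "rmls" ✓)

sgny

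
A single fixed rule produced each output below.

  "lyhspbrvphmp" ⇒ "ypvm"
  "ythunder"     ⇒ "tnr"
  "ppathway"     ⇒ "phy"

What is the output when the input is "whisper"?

Rule — keep one character in every 3, starting at position 2 (positions 2nd, 5th, 8th, ...).
On "whisper" that produces "hp".

hp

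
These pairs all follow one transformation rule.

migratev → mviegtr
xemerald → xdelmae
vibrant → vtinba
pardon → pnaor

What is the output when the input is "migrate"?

Rule — take characters alternately from the front and the back (1st, last, 2nd, 2nd-last, ...), then delete the last character.
On "migrate": the first step gives "meitgar", and the second then gives "meitga".

meitga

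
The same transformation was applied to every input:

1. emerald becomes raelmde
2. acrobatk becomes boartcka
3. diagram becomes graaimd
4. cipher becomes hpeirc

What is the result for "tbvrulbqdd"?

lubrqvdbdt

Rule — take characters alternately from the front and the back (1st, last, 2nd, 2nd-last, ...), then reverse the string.
Applying both steps to "tbvrulbqdd": "tdbdvqrbul", then "lubrqvdbdt".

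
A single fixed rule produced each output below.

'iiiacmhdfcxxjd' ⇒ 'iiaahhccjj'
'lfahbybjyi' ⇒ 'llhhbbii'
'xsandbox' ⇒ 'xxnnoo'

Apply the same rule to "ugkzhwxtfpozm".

uuzzxxppmm

The transformation: keep one character in every 3, starting at position 1 (positions 1st, 4th, 7th, ...), then double every character.
Starting from "ugkzhwxtfpozm": after the first operation, "uzxpm"; after the second, "uuzzxxppmm".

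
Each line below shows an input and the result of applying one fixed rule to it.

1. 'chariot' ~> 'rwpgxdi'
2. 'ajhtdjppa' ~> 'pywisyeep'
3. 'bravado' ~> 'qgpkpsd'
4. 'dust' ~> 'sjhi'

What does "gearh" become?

What's happening: shift every letter 11 places backward in the alphabet (wrapping around).
Applying that to "gearh" gives "vtpgw".

vtpgw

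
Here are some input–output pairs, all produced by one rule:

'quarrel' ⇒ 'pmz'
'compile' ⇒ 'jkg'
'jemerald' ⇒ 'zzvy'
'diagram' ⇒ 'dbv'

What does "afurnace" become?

In each case the input is transformed by: keep every other character starting from the second (positions 2nd, 4th, 6th, ...), then shift every letter 5 places backward in the alphabet (wrapping around).
For "afurnace" the result is "amvz".
(Check on "diagram": → "iga" → "dbv" ✓)

amvz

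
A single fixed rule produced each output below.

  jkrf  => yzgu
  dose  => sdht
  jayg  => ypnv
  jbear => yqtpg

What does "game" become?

What's happening: shift every letter 11 places backward in the alphabet (wrapping around).
Applying that to "game" gives "vpbt".

vpbt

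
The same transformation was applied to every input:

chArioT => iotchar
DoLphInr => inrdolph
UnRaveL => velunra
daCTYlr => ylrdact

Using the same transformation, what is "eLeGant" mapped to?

The pattern: move the last 3 characters to the front (rotate right by 3), then convert every letter to lowercase.
Applying that to "eLeGant" gives "anteleg".
(Check on "UnRaveL": → "veLUnRa" → "velunra" ✓)

anteleg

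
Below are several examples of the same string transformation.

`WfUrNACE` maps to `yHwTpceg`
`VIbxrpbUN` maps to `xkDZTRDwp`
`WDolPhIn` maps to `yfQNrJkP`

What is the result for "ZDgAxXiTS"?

bfIcZzKvu

In each case the input is transformed by: flip the case of every letter, then shift every letter 2 places forward in the alphabet (wrapping around).
"ZDgAxXiTS" → "zdGaXxIts" → "bfIcZzKvu".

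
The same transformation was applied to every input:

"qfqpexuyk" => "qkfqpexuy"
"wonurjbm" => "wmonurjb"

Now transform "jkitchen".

The transformation: swap the first and last characters, then move the last character to the front.
Applying that to "jkitchen" gives "jnkitche".

jnkitche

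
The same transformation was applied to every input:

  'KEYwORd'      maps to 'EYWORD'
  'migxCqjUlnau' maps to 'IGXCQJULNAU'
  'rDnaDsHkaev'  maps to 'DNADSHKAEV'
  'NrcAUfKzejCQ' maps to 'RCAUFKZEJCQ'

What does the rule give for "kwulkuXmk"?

WULKUXMK

The pattern: delete the first character, then convert every letter to uppercase.
Doing the same to "kwulkuXmk": "WULKUXMK".
(Check on "migxCqjUlnau": → "igxCqjUlnau" → "IGXCQJULNAU" ✓)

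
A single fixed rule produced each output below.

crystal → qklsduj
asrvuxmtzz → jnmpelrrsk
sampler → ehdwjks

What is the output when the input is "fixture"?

The pattern: shift every letter 8 places backward in the alphabet (wrapping around), then move the first 2 characters to the end (rotate left by 2).
Doing the same to "fixture": "plmjwxa".

plmjwxa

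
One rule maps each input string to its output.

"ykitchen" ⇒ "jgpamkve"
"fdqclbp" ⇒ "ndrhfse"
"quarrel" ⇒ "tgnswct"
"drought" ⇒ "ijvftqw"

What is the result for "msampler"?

ngtoucor

Looking at the pairs, the operation is to shift every letter 2 places forward in the alphabet (wrapping around), then move the last 3 characters to the front (rotate right by 3).
Applying both steps to "msampler": "oucorngt", then "ngtoucor".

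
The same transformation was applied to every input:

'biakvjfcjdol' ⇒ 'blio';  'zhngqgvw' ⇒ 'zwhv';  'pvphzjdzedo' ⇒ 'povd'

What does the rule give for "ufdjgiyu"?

Rule — take characters alternately from the front and the back (1st, last, 2nd, 2nd-last, ...), then keep only the first 4 characters.
Applying both steps to "ufdjgiyu": "uufydijg", then "uufy".
(Check on "zhngqgvw": → "zwhvnggq" → "zwhv" ✓)

uufy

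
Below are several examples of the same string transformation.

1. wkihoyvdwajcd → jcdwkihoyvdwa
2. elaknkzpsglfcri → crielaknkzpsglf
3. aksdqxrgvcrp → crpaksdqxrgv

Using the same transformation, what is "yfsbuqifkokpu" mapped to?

Looking at the pairs, the operation is to move the last 3 characters to the front (rotate right by 3).
Applying that to "yfsbuqifkokpu" gives "kpuyfsbuqifko".

kpuyfsbuqifko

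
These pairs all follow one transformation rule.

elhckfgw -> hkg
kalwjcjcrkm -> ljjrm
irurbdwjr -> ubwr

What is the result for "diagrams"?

arm

Each output is the input with this applied: delete the first 2 characters, then keep every other character starting from the first (positions 1st, 3rd, 5th, ...).
So "diagrams" becomes "arm".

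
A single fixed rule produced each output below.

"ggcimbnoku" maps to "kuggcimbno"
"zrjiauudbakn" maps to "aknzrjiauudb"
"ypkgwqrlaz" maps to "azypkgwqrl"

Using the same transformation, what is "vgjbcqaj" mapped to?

jvgjbcqa

The rule is to move the first 3 characters to the end (rotate left by 3), then swap the front and back halves of the string.
"vgjbcqaj" → "bcqajvgj" → "jvgjbcqa".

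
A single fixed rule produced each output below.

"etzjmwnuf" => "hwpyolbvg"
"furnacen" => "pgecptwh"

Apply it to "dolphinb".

Looking at the pairs, the operation is to shift every letter 2 places forward in the alphabet (wrapping around), then reverse the string.
Applying both steps to "dolphinb": "fqnrjkpd", then "dpkjrnqf".

dpkjrnqf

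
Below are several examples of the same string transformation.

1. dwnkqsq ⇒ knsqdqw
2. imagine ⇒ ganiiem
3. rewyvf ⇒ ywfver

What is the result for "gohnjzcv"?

nhzjvcog

Each output is the input with this applied: move the first 2 characters to the end (rotate left by 2), then swap each adjacent pair of characters (1↔2, 3↔4, ...).
Working it through for "gohnjzcv": intermediate "hnjzcvgo", final "nhzjvcog".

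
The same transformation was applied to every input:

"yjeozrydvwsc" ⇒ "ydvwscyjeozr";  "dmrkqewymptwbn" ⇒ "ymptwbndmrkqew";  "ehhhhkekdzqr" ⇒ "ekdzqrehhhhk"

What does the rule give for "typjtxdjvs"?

The pattern: swap the front and back halves of the string.
So "typjtxdjvs" becomes "xdjvstypjt".

xdjvstypjt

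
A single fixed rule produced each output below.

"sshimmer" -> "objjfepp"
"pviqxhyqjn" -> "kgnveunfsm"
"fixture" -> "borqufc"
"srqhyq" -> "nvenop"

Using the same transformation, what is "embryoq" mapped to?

What's happening: reverse the string, then shift every letter 3 places backward in the alphabet (wrapping around).
On "embryoq": the first step gives "qoyrbme", and the second then gives "nlvoyjb".

nlvoyjb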